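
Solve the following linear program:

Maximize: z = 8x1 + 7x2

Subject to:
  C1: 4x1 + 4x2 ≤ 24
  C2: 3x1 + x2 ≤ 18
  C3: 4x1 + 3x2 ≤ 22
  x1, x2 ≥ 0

Evaluate the objective at each vertex of the feasible region:
  z(0, 0) = 0
  z(5.5, 0) = 44
  z(4, 2) = 46  ←
  z(0, 6) = 42
The maximum is at x1 = 4, x2 = 2.

x1 = 4, x2 = 2, z = 46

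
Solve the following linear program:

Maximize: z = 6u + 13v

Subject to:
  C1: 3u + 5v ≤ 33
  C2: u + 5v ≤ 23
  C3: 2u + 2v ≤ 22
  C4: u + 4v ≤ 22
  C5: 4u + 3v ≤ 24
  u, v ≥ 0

Evaluate the objective at each vertex of the feasible region:
  z(0, 0) = 0
  z(6, 0) = 36
  z(3, 4) = 70  ←
  z(0, 4.6) = 59.8
The maximum is at u = 3, v = 4.

u = 3, v = 4, z = 70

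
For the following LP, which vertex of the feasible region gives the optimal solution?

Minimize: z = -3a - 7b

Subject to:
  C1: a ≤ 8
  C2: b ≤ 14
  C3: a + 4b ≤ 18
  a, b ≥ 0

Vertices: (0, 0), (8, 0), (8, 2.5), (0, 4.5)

Evaluate the objective at each vertex of the feasible region:
  z(0, 0) = 0
  z(8, 0) = -24
  z(8, 2.5) = -41.5  ←
  z(0, 4.5) = -31.5
The minimum is at a = 8, b = 2.5.

(8, 2.5)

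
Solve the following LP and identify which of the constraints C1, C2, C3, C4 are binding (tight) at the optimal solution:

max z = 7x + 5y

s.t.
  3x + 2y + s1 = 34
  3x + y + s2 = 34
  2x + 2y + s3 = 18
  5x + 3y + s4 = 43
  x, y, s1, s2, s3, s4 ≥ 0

At x = 8, y = 1, compute slack b - a·x for each constraint:
  C1: 34 − 26 = 8  (slack)
  C2: 34 − 25 = 9  (slack)
  C3: 18 − 18 = 0  (binding)
  C4: 43 − 43 = 0  (binding)

Optimal: x = 8, y = 1
Binding: C3, C4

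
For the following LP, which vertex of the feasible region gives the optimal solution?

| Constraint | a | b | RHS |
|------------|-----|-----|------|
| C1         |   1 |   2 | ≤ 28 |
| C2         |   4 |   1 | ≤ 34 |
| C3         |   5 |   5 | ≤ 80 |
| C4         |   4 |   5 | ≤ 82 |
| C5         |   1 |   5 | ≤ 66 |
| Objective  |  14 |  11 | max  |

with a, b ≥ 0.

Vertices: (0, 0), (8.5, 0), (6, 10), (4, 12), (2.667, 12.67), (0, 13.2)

Evaluate the objective at each vertex of the feasible region:
  z(0, 0) = 0
  z(8.5, 0) = 119
  z(6, 10) = 194  ←
  z(4, 12) = 188
  z(2.667, 12.67) = 176.7
  z(0, 13.2) = 145.2
The maximum is at a = 6, b = 10.

(6, 10)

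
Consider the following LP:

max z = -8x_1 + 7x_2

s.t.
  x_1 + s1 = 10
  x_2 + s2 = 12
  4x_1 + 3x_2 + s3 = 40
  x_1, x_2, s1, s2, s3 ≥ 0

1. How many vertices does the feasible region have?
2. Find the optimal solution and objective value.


1. 4
2. x_1 = 0, x_2 = 12, z = 84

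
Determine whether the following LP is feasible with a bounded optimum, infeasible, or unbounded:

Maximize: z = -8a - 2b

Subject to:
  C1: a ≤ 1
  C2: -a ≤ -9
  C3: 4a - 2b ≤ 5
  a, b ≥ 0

Infeasible (no feasible solution exists)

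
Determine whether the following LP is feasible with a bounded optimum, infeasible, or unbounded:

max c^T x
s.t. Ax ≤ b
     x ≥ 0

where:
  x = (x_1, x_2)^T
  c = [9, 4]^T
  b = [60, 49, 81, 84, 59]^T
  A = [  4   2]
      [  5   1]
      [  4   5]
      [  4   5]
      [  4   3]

Feasible with a bounded optimal solution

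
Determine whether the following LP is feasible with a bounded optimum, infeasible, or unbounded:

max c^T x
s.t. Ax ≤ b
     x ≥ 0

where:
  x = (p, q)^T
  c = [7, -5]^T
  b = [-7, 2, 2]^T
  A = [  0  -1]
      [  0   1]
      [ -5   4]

Infeasible (no feasible solution exists)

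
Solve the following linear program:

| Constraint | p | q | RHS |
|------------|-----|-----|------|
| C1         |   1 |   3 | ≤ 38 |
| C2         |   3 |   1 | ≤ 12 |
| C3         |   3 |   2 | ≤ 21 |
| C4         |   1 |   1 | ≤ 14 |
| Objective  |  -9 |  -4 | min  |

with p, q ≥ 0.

Evaluate the objective at each vertex of the feasible region:
  z(0, 0) = 0
  z(4, 0) = -36
  z(1, 9) = -45  ←
  z(0, 10.5) = -42
The minimum is at p = 1, q = 9.

p = 1, q = 9, z = -45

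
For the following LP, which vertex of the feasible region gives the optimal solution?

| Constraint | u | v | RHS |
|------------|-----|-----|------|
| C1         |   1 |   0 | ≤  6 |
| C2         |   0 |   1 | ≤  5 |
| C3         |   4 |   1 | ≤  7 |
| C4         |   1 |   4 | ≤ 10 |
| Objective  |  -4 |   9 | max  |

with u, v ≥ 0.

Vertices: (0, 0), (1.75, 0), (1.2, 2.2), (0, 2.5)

Evaluate the objective at each vertex of the feasible region:
  z(0, 0) = 0
  z(1.75, 0) = -7
  z(1.2, 2.2) = 15
  z(0, 2.5) = 22.5  ←
The maximum is at u = 0, v = 2.5.

(0, 2.5)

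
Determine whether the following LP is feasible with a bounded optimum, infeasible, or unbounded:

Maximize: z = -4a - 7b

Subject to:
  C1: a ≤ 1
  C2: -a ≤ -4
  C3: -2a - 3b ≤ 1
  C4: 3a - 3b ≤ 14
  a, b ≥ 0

Infeasible (no feasible solution exists)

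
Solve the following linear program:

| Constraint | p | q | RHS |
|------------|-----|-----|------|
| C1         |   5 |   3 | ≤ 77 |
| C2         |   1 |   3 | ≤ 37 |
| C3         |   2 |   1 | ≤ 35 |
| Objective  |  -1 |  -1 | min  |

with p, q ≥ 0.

Evaluate the objective at each vertex of the feasible region:
  z(0, 0) = 0
  z(15.4, 0) = -15.4
  z(10, 9) = -19  ←
  z(0, 12.33) = -12.33
The minimum is at p = 10, q = 9.

p = 10, q = 9, z = -19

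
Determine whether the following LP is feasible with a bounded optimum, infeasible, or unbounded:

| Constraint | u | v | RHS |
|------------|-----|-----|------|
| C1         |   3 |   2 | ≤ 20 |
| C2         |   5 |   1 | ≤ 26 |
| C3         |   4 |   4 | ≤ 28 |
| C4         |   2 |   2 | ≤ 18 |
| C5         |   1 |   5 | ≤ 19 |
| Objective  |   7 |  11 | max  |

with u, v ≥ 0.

Feasible with a bounded optimal solution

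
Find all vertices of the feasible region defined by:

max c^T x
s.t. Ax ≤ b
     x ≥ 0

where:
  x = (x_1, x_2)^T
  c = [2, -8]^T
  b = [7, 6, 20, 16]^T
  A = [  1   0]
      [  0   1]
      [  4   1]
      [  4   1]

(0, 0), (4, 0), (2.5, 6), (0, 6)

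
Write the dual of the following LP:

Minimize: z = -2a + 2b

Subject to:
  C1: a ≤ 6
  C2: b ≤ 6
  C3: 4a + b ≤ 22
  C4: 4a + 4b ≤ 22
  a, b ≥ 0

Primal min cᵀx s.t. Ax ≤ b, x ≥ 0  →  Dual max −bᵀy s.t. Aᵀy ≥ −c, y ≥ 0.

Maximize: z = -6y1 - 6y2 - 22y3 - 22y4

Subject to:
  y1 + 4y3 + 4y4 ≥ 2
  y2 + y3 + 4y4 ≥ -2
  y1, y2, y3, y4 ≥ 0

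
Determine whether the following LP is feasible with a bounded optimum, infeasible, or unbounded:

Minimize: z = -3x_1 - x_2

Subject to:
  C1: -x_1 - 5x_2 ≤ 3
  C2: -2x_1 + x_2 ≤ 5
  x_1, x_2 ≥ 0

Unbounded (objective can decrease without bound)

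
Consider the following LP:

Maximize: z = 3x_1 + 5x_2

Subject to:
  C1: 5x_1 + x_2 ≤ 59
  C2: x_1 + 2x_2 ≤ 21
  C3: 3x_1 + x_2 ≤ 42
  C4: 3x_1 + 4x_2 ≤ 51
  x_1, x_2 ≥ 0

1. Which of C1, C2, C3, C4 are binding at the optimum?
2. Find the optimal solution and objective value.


1. C2, C4
2. x_1 = 9, x_2 = 6, z = 57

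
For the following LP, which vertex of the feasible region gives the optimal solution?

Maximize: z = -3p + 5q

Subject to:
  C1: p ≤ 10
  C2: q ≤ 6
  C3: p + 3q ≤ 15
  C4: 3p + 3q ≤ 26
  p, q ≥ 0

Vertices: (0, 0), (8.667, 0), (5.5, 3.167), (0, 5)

Evaluate the objective at each vertex of the feasible region:
  z(0, 0) = 0
  z(8.667, 0) = -26
  z(5.5, 3.167) = -0.6667
  z(0, 5) = 25  ←
The maximum is at p = 0, q = 5.

(0, 5)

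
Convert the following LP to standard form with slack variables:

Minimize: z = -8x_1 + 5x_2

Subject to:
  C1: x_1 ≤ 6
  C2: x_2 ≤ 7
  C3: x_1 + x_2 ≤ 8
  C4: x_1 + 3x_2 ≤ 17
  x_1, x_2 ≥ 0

min z = -8x_1 + 5x_2

s.t.
  x_1 + s1 = 6
  x_2 + s2 = 7
  x_1 + x_2 + s3 = 8
  x_1 + 3x_2 + s4 = 17
  x_1, x_2, s1, s2, s3, s4 ≥ 0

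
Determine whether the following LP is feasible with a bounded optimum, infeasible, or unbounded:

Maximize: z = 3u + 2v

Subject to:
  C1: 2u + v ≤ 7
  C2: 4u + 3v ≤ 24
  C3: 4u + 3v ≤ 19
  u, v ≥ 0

Feasible with a bounded optimal solution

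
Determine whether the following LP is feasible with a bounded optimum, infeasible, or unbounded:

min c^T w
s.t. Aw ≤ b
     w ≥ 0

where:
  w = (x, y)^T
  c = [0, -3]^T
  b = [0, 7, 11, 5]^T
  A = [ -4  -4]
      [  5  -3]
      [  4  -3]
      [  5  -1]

Unbounded (objective can decrease without bound)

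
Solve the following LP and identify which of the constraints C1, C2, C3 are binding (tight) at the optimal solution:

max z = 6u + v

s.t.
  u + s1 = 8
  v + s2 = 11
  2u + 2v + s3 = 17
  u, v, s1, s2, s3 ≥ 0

At u = 8, v = 0.5, compute slack b - a·x for each constraint:
  C1: 8 − 8 = 0  (binding)
  C2: 11 − 0.5 = 10.5  (slack)
  C3: 17 − 17 = 0  (binding)

Optimal: u = 8, v = 0.5
Binding: C1, C3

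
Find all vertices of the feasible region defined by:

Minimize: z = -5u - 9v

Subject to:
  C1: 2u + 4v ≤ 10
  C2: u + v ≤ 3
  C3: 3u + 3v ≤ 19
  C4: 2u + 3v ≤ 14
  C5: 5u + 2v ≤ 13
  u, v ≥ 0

(0, 0), (2.6, 0), (2.333, 0.6667), (1, 2), (0, 2.5)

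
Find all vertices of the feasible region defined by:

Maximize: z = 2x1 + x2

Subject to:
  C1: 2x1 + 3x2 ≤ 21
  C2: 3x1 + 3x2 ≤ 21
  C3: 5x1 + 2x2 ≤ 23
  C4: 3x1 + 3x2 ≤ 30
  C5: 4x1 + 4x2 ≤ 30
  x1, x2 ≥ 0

(0, 0), (4.6, 0), (3, 4), (0, 7)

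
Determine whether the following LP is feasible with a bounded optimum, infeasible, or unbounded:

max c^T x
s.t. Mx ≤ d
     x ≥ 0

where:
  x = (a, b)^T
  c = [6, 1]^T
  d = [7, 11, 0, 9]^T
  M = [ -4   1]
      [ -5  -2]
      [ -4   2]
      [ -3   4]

Unbounded (objective can increase without bound)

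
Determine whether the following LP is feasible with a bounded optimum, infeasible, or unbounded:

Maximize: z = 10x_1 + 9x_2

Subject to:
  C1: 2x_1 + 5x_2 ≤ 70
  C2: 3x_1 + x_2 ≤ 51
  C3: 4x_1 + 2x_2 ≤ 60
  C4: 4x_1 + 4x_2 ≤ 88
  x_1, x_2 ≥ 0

Feasible with a bounded optimal solution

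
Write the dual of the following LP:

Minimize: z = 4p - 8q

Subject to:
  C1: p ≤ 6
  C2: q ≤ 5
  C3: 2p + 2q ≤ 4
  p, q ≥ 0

Primal min cᵀx s.t. Ax ≤ b, x ≥ 0  →  Dual max −bᵀy s.t. Aᵀy ≥ −c, y ≥ 0.

Maximize: z = -6y1 - 5y2 - 4y3

Subject to:
  y1 + 2y3 ≥ -4
  y2 + 2y3 ≥ 8
  y1, y2, y3 ≥ 0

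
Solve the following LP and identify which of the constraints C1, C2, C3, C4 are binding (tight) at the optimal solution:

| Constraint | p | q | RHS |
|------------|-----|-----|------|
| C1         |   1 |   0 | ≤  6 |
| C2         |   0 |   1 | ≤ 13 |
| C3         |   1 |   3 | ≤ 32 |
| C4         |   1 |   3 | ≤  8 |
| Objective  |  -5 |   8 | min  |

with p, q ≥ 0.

At p = 6, q = 0, compute slack b - a·x for each constraint:
  C1: 6 − 6 = 0  (binding)
  C2: 13 − 0 = 13  (slack)
  C3: 32 − 6 = 26  (slack)
  C4: 8 − 6 = 2  (slack)

Optimal: p = 6, q = 0
Binding: C1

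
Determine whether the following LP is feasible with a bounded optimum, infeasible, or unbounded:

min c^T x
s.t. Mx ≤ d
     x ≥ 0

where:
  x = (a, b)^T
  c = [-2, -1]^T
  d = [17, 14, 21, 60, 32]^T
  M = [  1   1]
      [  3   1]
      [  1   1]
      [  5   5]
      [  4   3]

Feasible with a bounded optimal solution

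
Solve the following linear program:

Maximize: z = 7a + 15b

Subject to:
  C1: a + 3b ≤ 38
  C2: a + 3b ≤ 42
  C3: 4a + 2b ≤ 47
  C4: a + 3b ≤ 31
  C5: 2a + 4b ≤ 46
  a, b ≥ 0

Evaluate the objective at each vertex of the feasible region:
  z(0, 0) = 0
  z(11.75, 0) = 82.25
  z(8, 7.5) = 168.5
  z(7, 8) = 169  ←
  z(0, 10.33) = 155
The maximum is at a = 7, b = 8.

a = 7, b = 8, z = 169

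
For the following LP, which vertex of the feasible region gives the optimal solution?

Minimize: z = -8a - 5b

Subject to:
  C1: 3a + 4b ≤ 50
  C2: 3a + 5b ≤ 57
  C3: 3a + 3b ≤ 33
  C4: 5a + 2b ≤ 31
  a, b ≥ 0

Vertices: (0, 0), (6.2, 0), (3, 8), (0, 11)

Evaluate the objective at each vertex of the feasible region:
  z(0, 0) = 0
  z(6.2, 0) = -49.6
  z(3, 8) = -64  ←
  z(0, 11) = -55
The minimum is at a = 3, b = 8.

(3, 8)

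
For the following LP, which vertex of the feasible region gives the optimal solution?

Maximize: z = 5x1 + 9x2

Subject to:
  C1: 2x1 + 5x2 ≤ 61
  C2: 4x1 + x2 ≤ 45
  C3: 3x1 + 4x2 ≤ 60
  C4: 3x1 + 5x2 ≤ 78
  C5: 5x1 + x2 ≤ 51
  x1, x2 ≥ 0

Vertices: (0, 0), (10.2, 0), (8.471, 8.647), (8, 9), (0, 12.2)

Evaluate the objective at each vertex of the feasible region:
  z(0, 0) = 0
  z(10.2, 0) = 51
  z(8.471, 8.647) = 120.2
  z(8, 9) = 121  ←
  z(0, 12.2) = 109.8
The maximum is at x1 = 8, x2 = 9.

(8, 9)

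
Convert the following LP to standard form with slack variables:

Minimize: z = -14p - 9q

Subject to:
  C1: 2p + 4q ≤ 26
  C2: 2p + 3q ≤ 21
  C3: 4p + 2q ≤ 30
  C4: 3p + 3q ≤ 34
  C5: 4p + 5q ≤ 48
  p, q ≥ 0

min z = -14p - 9q

s.t.
  2p + 4q + s1 = 26
  2p + 3q + s2 = 21
  4p + 2q + s3 = 30
  3p + 3q + s4 = 34
  4p + 5q + s5 = 48
  p, q, s1, s2, s3, s4, s5 ≥ 0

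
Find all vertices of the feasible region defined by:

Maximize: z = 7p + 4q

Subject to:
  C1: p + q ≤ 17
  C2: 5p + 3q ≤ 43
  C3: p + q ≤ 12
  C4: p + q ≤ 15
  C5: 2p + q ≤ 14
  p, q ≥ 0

(0, 0), (7, 0), (2, 10), (0, 12)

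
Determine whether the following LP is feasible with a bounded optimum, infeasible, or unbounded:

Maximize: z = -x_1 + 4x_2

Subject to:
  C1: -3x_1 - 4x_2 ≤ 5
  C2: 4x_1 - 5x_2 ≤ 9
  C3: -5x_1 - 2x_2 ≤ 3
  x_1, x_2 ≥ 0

Unbounded (objective can increase without bound)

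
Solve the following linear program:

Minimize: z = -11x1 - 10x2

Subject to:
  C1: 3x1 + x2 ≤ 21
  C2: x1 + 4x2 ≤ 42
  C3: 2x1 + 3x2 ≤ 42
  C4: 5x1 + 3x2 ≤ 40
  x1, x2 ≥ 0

Evaluate the objective at each vertex of the feasible region:
  z(0, 0) = 0
  z(7, 0) = -77
  z(5.75, 3.75) = -100.8
  z(2, 10) = -122  ←
  z(0, 10.5) = -105
The minimum is at x1 = 2, x2 = 10.

x1 = 2, x2 = 10, z = -122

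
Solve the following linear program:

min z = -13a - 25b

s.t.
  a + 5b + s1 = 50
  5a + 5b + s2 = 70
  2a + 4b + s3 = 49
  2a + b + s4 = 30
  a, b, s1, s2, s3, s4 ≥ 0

Evaluate the objective at each vertex of the feasible region:
  z(0, 0) = 0
  z(14, 0) = -182
  z(5, 9) = -290  ←
  z(0, 10) = -250
The minimum is at a = 5, b = 9.

a = 5, b = 9, z = -290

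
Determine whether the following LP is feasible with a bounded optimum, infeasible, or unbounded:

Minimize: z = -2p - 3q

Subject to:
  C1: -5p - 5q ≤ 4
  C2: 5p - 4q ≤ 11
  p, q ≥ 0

Unbounded (objective can decrease without bound)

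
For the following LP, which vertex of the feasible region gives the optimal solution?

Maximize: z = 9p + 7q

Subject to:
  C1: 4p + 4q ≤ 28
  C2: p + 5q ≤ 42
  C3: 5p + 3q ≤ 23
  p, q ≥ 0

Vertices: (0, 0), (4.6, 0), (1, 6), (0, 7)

Evaluate the objective at each vertex of the feasible region:
  z(0, 0) = 0
  z(4.6, 0) = 41.4
  z(1, 6) = 51  ←
  z(0, 7) = 49
The maximum is at p = 1, q = 6.

(1, 6)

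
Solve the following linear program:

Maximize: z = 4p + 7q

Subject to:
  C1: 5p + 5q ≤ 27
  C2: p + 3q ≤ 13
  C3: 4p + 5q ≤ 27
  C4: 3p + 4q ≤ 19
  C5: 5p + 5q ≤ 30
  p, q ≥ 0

Evaluate the objective at each vertex of the feasible region:
  z(0, 0) = 0
  z(5.4, 0) = 21.6
  z(2.6, 2.8) = 30
  z(1, 4) = 32  ←
  z(0, 4.333) = 30.33
The maximum is at p = 1, q = 4.

p = 1, q = 4, z = 32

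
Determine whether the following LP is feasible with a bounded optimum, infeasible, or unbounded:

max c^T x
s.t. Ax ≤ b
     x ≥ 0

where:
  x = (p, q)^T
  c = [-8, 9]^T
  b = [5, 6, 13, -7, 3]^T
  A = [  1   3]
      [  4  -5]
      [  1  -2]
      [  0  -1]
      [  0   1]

Infeasible (no feasible solution exists)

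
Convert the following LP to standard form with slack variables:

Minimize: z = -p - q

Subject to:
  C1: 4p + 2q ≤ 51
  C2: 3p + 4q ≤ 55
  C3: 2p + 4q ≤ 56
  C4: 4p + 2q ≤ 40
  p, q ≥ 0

min z = -p - q

s.t.
  4p + 2q + s1 = 51
  3p + 4q + s2 = 55
  2p + 4q + s3 = 56
  4p + 2q + s4 = 40
  p, q, s1, s2, s3, s4 ≥ 0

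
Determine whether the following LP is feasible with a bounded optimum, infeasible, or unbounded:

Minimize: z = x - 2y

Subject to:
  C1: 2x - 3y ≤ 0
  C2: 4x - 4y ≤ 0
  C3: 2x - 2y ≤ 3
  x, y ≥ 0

Unbounded (objective can decrease without bound)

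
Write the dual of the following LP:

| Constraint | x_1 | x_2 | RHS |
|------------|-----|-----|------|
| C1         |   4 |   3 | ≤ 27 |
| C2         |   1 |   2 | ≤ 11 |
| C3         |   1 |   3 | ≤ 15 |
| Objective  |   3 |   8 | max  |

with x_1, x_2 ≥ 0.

Primal max cᵀx s.t. Ax ≤ b, x ≥ 0  →  Dual min bᵀy s.t. Aᵀy ≥ c, y ≥ 0.

Minimize: z = 27y1 + 11y2 + 15y3

Subject to:
  4y1 + y2 + y3 ≥ 3
  3y1 + 2y2 + 3y3 ≥ 8
  y1, y2, y3 ≥ 0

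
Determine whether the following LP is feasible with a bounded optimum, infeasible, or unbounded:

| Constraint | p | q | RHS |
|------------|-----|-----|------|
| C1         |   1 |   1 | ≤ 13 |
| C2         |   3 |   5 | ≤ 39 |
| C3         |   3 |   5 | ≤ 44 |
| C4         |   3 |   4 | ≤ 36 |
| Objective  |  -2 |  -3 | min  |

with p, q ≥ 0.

Feasible with a bounded optimal solution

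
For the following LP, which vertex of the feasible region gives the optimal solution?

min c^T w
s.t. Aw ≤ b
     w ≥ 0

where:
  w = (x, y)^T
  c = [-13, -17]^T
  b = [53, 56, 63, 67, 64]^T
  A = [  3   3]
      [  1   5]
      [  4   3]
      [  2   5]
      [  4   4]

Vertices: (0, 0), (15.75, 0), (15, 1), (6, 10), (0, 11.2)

Evaluate the objective at each vertex of the feasible region:
  z(0, 0) = 0
  z(15.75, 0) = -204.8
  z(15, 1) = -212
  z(6, 10) = -248  ←
  z(0, 11.2) = -190.4
The minimum is at x = 6, y = 10.

(6, 10)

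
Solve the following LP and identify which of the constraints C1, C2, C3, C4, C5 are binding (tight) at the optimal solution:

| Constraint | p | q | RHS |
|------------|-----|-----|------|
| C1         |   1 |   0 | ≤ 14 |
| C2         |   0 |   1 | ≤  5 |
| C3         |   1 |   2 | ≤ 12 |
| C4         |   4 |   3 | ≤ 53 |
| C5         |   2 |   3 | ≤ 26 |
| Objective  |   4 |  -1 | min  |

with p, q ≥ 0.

At p = 0, q = 5, compute slack b - a·x for each constraint:
  C1: 14 − 0 = 14  (slack)
  C2: 5 − 5 = 0  (binding)
  C3: 12 − 10 = 2  (slack)
  C4: 53 − 15 = 38  (slack)
  C5: 26 − 15 = 11  (slack)

Optimal: p = 0, q = 5
Binding: C2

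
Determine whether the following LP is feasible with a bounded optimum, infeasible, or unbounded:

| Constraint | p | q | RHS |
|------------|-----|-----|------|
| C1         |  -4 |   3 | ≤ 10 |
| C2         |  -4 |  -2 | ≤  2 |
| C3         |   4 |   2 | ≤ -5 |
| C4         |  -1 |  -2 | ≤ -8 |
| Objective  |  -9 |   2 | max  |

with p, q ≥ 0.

Infeasible (no feasible solution exists)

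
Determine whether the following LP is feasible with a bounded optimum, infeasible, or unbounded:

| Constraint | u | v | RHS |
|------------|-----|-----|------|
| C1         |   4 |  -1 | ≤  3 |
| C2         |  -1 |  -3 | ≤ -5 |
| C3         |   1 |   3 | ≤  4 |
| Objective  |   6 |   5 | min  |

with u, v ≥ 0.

Infeasible (no feasible solution exists)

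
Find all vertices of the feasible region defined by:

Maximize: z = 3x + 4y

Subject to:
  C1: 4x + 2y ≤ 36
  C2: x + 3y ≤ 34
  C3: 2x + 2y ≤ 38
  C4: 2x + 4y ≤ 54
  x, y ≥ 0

(0, 0), (9, 0), (4, 10), (0, 11.33)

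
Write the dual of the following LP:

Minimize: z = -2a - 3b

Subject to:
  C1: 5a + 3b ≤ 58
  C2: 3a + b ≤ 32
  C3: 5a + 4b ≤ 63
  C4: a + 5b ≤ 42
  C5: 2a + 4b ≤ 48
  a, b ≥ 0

Primal min cᵀx s.t. Ax ≤ b, x ≥ 0  →  Dual max −bᵀy s.t. Aᵀy ≥ −c, y ≥ 0.

Maximize: z = -58y1 - 32y2 - 63y3 - 42y4 - 48y5

Subject to:
  5y1 + 3y2 + 5y3 + y4 + 2y5 ≥ 2
  3y1 + y2 + 4y3 + 5y4 + 4y5 ≥ 3
  y1, y2, y3, y4, y5 ≥ 0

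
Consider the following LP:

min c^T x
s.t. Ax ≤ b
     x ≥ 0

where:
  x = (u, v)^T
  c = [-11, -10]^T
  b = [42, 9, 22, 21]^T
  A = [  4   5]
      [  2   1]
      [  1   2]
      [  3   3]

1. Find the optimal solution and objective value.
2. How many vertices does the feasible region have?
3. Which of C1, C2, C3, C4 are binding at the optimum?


1. u = 2, v = 5, z = -72
2. 4
3. C2, C4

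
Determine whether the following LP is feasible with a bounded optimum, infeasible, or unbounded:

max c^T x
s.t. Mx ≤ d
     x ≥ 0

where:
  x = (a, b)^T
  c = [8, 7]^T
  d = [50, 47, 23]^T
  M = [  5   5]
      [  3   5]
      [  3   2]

Feasible with a bounded optimal solution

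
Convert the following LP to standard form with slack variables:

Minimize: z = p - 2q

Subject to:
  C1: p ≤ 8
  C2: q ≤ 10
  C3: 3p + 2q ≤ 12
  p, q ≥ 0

min z = p - 2q

s.t.
  p + s1 = 8
  q + s2 = 10
  3p + 2q + s3 = 12
  p, q, s1, s2, s3 ≥ 0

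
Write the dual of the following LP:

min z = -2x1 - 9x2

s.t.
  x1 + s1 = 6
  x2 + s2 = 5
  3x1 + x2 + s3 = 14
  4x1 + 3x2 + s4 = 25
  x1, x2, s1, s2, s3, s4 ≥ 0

Primal min cᵀx s.t. Ax ≤ b, x ≥ 0  →  Dual max −bᵀy s.t. Aᵀy ≥ −c, y ≥ 0.

Maximize: z = -6y1 - 5y2 - 14y3 - 25y4

Subject to:
  y1 + 3y3 + 4y4 ≥ 2
  y2 + y3 + 3y4 ≥ 9
  y1, y2, y3, y4 ≥ 0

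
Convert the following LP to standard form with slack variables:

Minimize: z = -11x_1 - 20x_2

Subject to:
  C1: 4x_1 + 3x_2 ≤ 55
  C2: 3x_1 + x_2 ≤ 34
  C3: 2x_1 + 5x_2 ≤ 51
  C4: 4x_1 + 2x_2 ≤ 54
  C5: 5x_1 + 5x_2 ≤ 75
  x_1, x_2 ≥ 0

min z = -11x_1 - 20x_2

s.t.
  4x_1 + 3x_2 + s1 = 55
  3x_1 + x_2 + s2 = 34
  2x_1 + 5x_2 + s3 = 51
  4x_1 + 2x_2 + s4 = 54
  5x_1 + 5x_2 + s5 = 75
  x_1, x_2, s1, s2, s3, s4, s5 ≥ 0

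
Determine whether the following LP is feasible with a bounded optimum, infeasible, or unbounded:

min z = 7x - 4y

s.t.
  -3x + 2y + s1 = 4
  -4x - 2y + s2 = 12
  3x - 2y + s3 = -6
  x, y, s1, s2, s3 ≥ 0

Infeasible (no feasible solution exists)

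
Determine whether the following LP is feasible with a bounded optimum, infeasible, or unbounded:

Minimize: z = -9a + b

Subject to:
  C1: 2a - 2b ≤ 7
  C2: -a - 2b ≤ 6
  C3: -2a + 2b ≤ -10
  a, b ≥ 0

Infeasible (no feasible solution exists)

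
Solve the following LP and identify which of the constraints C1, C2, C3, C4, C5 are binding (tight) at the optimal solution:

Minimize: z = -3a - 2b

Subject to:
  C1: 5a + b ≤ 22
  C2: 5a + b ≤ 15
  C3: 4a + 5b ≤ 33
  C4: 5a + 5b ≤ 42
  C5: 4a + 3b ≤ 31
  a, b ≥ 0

At a = 2, b = 5, compute slack b - a·x for each constraint:
  C1: 22 − 15 = 7  (slack)
  C2: 15 − 15 = 0  (binding)
  C3: 33 − 33 = 0  (binding)
  C4: 42 − 35 = 7  (slack)
  C5: 31 − 23 = 8  (slack)

Optimal: a = 2, b = 5
Binding: C2, C3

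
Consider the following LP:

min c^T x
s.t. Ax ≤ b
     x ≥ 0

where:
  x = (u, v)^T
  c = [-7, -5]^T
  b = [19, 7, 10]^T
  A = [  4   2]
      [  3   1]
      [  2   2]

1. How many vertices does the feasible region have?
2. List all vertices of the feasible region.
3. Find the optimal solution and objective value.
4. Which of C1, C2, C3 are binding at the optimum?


1. 4
2. (0, 0), (2.333, 0), (1, 4), (0, 5)
3. u = 1, v = 4, z = -27
4. C2, C3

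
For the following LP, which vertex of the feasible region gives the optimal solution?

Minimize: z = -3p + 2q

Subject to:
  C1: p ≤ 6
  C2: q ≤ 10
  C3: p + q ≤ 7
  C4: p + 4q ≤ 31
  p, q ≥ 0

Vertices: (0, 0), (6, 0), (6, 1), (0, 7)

Evaluate the objective at each vertex of the feasible region:
  z(0, 0) = 0
  z(6, 0) = -18  ←
  z(6, 1) = -16
  z(0, 7) = 14
The minimum is at p = 6, q = 0.

(6, 0)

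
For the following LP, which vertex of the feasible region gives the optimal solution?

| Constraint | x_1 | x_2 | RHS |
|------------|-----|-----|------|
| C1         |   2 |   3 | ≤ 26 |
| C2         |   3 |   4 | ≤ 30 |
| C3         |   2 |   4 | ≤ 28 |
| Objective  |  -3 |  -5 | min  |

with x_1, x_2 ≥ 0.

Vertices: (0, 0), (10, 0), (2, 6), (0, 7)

Evaluate the objective at each vertex of the feasible region:
  z(0, 0) = 0
  z(10, 0) = -30
  z(2, 6) = -36  ←
  z(0, 7) = -35
The minimum is at x_1 = 2, x_2 = 6.

(2, 6)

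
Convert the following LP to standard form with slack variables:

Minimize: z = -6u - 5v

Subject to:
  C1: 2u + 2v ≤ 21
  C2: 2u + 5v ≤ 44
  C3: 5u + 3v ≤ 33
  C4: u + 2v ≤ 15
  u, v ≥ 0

min z = -6u - 5v

s.t.
  2u + 2v + s1 = 21
  2u + 5v + s2 = 44
  5u + 3v + s3 = 33
  u + 2v + s4 = 15
  u, v, s1, s2, s3, s4 ≥ 0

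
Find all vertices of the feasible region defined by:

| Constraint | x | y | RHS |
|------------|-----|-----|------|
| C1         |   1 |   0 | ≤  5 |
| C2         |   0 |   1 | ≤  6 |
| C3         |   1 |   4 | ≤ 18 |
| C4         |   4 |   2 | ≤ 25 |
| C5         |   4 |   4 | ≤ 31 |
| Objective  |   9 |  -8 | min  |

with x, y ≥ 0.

(0, 0), (5, 0), (5, 2.5), (4.75, 3), (4.333, 3.417), (0, 4.5)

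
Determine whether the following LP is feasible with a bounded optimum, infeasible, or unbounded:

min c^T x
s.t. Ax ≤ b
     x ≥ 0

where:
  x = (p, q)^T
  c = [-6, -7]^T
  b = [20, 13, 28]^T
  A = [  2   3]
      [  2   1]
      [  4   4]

Feasible with a bounded optimal solution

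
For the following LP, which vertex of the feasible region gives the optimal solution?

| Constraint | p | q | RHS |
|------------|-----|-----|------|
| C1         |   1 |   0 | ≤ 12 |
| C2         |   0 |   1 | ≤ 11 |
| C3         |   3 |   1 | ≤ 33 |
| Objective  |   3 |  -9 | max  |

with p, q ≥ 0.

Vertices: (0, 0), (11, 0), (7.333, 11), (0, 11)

Evaluate the objective at each vertex of the feasible region:
  z(0, 0) = 0
  z(11, 0) = 33  ←
  z(7.333, 11) = -77
  z(0, 11) = -99
The maximum is at p = 11, q = 0.

(11, 0)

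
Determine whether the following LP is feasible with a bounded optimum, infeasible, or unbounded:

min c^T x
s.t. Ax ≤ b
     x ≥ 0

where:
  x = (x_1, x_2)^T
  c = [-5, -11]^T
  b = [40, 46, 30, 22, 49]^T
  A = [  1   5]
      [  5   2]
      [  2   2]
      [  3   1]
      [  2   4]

Feasible with a bounded optimal solution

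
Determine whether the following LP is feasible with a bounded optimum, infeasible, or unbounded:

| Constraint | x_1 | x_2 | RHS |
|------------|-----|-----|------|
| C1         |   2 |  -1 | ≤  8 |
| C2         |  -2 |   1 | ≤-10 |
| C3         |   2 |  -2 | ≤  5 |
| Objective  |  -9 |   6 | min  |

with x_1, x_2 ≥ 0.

Infeasible (no feasible solution exists)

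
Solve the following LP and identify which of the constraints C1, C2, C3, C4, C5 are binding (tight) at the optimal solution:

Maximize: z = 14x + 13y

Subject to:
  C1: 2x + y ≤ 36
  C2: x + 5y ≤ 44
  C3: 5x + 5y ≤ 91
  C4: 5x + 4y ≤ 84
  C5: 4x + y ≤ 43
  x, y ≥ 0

At x = 9, y = 7, compute slack b - a·x for each constraint:
  C1: 36 − 25 = 11  (slack)
  C2: 44 − 44 = 0  (binding)
  C3: 91 − 80 = 11  (slack)
  C4: 84 − 73 = 11  (slack)
  C5: 43 − 43 = 0  (binding)

Optimal: x = 9, y = 7
Binding: C2, C5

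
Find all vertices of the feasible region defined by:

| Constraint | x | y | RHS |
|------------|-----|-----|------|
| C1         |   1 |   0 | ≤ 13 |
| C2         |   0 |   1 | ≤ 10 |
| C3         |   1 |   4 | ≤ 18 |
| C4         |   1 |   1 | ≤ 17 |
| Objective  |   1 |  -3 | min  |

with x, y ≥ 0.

(0, 0), (13, 0), (13, 1.25), (0, 4.5)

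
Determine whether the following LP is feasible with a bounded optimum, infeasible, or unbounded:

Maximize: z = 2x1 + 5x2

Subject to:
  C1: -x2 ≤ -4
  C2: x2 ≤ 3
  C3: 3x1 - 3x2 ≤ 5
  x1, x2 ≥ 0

Infeasible (no feasible solution exists)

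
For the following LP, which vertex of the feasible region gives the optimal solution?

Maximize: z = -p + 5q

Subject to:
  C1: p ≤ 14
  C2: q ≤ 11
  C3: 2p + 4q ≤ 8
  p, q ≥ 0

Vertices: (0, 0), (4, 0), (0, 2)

Evaluate the objective at each vertex of the feasible region:
  z(0, 0) = 0
  z(4, 0) = -4
  z(0, 2) = 10  ←
The maximum is at p = 0, q = 2.

(0, 2)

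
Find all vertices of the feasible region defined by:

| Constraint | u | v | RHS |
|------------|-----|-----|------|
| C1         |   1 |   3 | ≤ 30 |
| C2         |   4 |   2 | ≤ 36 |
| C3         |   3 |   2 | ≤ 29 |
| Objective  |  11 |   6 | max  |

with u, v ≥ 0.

(0, 0), (9, 0), (7, 4), (3.857, 8.714), (0, 10)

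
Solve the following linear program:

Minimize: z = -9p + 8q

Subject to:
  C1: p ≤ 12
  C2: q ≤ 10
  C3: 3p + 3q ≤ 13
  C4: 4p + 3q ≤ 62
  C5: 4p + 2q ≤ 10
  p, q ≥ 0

Evaluate the objective at each vertex of the feasible region:
  z(0, 0) = 0
  z(2.5, 0) = -22.5  ←
  z(0.6667, 3.667) = 23.33
  z(0, 4.333) = 34.67
The minimum is at p = 2.5, q = 0.

p = 2.5, q = 0, z = -22.5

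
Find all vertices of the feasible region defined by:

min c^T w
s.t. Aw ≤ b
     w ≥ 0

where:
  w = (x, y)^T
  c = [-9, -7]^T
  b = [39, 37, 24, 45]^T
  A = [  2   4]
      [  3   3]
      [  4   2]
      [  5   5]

(0, 0), (6, 0), (3, 6), (0, 9)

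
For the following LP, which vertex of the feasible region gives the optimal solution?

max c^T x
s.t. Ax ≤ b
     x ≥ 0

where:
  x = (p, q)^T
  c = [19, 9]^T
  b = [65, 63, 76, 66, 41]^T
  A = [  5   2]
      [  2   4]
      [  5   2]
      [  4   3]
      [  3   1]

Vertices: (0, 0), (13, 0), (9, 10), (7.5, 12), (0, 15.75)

Evaluate the objective at each vertex of the feasible region:
  z(0, 0) = 0
  z(13, 0) = 247
  z(9, 10) = 261  ←
  z(7.5, 12) = 250.5
  z(0, 15.75) = 141.8
The maximum is at p = 9, q = 10.

(9, 10)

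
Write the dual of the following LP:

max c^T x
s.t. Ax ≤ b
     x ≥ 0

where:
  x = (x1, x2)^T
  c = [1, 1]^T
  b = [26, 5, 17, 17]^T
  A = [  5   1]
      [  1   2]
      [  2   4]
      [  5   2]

Primal max cᵀx s.t. Ax ≤ b, x ≥ 0  →  Dual min bᵀy s.t. Aᵀy ≥ c, y ≥ 0.

Minimize: z = 26y1 + 5y2 + 17y3 + 17y4

Subject to:
  5y1 + y2 + 2y3 + 5y4 ≥ 1
  y1 + 2y2 + 4y3 + 2y4 ≥ 1
  y1, y2, y3, y4 ≥ 0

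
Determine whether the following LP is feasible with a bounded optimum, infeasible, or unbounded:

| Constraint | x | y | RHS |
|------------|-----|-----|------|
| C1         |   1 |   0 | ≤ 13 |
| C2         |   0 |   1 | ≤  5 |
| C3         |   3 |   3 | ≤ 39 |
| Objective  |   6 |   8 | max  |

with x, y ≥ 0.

Feasible with a bounded optimal solution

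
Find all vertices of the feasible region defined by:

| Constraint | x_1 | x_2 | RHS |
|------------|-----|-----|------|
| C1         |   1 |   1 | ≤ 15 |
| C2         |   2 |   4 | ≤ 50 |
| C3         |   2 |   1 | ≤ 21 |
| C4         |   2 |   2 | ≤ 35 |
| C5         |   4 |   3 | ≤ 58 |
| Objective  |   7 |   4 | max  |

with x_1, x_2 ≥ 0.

(0, 0), (10.5, 0), (6, 9), (5, 10), (0, 12.5)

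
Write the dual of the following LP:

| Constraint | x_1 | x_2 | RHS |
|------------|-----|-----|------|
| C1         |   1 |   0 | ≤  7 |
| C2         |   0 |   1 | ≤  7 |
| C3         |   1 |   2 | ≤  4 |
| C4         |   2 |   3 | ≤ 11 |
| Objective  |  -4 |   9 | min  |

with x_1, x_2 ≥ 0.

Primal min cᵀx s.t. Ax ≤ b, x ≥ 0  →  Dual max −bᵀy s.t. Aᵀy ≥ −c, y ≥ 0.

Maximize: z = -7y1 - 7y2 - 4y3 - 11y4

Subject to:
  y1 + y3 + 2y4 ≥ 4
  y2 + 2y3 + 3y4 ≥ -9
  y1, y2, y3, y4 ≥ 0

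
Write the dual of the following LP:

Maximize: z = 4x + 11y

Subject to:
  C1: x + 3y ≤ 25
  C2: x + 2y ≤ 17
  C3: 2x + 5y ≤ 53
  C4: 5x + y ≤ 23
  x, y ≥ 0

Primal max cᵀx s.t. Ax ≤ b, x ≥ 0  →  Dual min bᵀy s.t. Aᵀy ≥ c, y ≥ 0.

Minimize: z = 25y1 + 17y2 + 53y3 + 23y4

Subject to:
  y1 + y2 + 2y3 + 5y4 ≥ 4
  3y1 + 2y2 + 5y3 + y4 ≥ 11
  y1, y2, y3, y4 ≥ 0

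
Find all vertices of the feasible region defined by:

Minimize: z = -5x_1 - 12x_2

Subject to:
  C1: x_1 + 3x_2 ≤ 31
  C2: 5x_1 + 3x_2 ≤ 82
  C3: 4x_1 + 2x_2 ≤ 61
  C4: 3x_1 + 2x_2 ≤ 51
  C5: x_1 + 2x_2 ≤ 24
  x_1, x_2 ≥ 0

(0, 0), (15.25, 0), (12.33, 5.833), (10, 7), (0, 10.33)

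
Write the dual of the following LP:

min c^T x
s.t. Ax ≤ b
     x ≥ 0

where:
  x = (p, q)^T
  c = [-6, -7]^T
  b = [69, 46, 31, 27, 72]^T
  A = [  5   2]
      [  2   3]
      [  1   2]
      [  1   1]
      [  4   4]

Primal min cᵀx s.t. Ax ≤ b, x ≥ 0  →  Dual max −bᵀy s.t. Aᵀy ≥ −c, y ≥ 0.

Maximize: z = -69y1 - 46y2 - 31y3 - 27y4 - 72y5

Subject to:
  5y1 + 2y2 + y3 + y4 + 4y5 ≥ 6
  2y1 + 3y2 + 2y3 + y4 + 4y5 ≥ 7
  y1, y2, y3, y4, y5 ≥ 0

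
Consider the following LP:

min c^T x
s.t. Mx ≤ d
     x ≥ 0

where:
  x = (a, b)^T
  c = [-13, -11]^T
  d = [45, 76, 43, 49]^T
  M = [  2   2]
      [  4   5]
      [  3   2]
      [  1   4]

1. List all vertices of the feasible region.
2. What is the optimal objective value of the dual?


1. (0, 0), (14.33, 0), (9, 8), (5.364, 10.91), (0, 12.25)
2. -205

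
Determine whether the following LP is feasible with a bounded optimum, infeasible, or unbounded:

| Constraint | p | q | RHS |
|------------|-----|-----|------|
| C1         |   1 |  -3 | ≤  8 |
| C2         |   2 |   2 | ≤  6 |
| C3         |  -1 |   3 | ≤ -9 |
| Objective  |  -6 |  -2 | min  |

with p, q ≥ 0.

Infeasible (no feasible solution exists)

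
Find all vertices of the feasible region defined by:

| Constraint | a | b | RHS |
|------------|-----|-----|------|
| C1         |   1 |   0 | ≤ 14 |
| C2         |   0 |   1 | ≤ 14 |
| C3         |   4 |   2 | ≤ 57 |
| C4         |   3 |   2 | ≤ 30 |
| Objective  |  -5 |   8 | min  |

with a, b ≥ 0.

(0, 0), (10, 0), (0.6667, 14), (0, 14)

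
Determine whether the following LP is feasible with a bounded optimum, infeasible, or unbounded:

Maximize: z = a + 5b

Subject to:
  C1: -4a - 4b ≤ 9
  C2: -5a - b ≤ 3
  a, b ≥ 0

Unbounded (objective can increase without bound)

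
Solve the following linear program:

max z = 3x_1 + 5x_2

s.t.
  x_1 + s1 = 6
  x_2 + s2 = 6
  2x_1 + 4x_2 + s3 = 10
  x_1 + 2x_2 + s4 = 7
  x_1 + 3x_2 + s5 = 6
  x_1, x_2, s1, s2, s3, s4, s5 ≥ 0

Evaluate the objective at each vertex of the feasible region:
  z(0, 0) = 0
  z(5, 0) = 15  ←
  z(3, 1) = 14
  z(0, 2) = 10
The maximum is at x_1 = 5, x_2 = 0.

x_1 = 5, x_2 = 0, z = 15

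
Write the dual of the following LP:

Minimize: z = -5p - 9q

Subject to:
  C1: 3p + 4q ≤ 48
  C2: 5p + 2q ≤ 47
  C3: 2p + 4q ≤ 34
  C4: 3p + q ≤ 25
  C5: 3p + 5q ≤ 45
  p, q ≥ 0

Primal min cᵀx s.t. Ax ≤ b, x ≥ 0  →  Dual max −bᵀy s.t. Aᵀy ≥ −c, y ≥ 0.

Maximize: z = -48y1 - 47y2 - 34y3 - 25y4 - 45y5

Subject to:
  3y1 + 5y2 + 2y3 + 3y4 + 3y5 ≥ 5
  4y1 + 2y2 + 4y3 + y4 + 5y5 ≥ 9
  y1, y2, y3, y4, y5 ≥ 0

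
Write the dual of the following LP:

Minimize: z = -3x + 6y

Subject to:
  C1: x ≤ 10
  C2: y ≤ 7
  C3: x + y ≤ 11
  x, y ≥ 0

Primal min cᵀx s.t. Ax ≤ b, x ≥ 0  →  Dual max −bᵀy s.t. Aᵀy ≥ −c, y ≥ 0.

Maximize: z = -10y1 - 7y2 - 11y3

Subject to:
  y1 + y3 ≥ 3
  y2 + y3 ≥ -6
  y1, y2, y3 ≥ 0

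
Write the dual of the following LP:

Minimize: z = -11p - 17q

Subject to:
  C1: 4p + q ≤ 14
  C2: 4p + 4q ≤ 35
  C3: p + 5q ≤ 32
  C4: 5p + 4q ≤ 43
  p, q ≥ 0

Primal min cᵀx s.t. Ax ≤ b, x ≥ 0  →  Dual max −bᵀy s.t. Aᵀy ≥ −c, y ≥ 0.

Maximize: z = -14y1 - 35y2 - 32y3 - 43y4

Subject to:
  4y1 + 4y2 + y3 + 5y4 ≥ 11
  y1 + 4y2 + 5y3 + 4y4 ≥ 17
  y1, y2, y3, y4 ≥ 0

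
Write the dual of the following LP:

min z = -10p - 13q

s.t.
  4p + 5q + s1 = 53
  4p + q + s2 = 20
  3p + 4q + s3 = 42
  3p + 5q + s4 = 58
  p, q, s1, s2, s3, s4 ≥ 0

Primal min cᵀx s.t. Ax ≤ b, x ≥ 0  →  Dual max −bᵀy s.t. Aᵀy ≥ −c, y ≥ 0.

Maximize: z = -53y1 - 20y2 - 42y3 - 58y4

Subject to:
  4y1 + 4y2 + 3y3 + 3y4 ≥ 10
  5y1 + y2 + 4y3 + 5y4 ≥ 13
  y1, y2, y3, y4 ≥ 0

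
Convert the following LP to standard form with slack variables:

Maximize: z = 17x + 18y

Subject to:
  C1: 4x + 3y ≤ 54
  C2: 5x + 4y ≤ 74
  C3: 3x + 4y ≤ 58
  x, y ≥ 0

max z = 17x + 18y

s.t.
  4x + 3y + s1 = 54
  5x + 4y + s2 = 74
  3x + 4y + s3 = 58
  x, y, s1, s2, s3 ≥ 0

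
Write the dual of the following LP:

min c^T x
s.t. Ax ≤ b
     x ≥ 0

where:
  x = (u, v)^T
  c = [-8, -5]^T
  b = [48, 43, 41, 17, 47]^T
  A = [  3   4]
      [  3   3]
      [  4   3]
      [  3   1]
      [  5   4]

Primal min cᵀx s.t. Ax ≤ b, x ≥ 0  →  Dual max −bᵀy s.t. Aᵀy ≥ −c, y ≥ 0.

Maximize: z = -48y1 - 43y2 - 41y3 - 17y4 - 47y5

Subject to:
  3y1 + 3y2 + 4y3 + 3y4 + 5y5 ≥ 8
  4y1 + 3y2 + 3y3 + y4 + 4y5 ≥ 5
  y1, y2, y3, y4, y5 ≥ 0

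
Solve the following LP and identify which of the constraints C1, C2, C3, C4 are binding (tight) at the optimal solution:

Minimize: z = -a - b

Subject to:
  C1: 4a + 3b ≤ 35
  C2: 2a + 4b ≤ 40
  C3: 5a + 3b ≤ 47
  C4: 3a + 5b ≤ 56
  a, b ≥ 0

At a = 2, b = 9, compute slack b - a·x for each constraint:
  C1: 35 − 35 = 0  (binding)
  C2: 40 − 40 = 0  (binding)
  C3: 47 − 37 = 10  (slack)
  C4: 56 − 51 = 5  (slack)

Optimal: a = 2, b = 9
Binding: C1, C2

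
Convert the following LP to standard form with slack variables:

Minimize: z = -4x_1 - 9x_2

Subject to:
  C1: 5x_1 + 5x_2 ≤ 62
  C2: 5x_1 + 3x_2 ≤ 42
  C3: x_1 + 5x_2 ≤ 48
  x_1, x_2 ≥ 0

min z = -4x_1 - 9x_2

s.t.
  5x_1 + 5x_2 + s1 = 62
  5x_1 + 3x_2 + s2 = 42
  x_1 + 5x_2 + s3 = 48
  x_1, x_2, s1, s2, s3 ≥ 0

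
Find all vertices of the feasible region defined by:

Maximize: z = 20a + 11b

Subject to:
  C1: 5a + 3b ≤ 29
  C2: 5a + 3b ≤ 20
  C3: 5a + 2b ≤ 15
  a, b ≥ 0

(0, 0), (3, 0), (1, 5), (0, 6.667)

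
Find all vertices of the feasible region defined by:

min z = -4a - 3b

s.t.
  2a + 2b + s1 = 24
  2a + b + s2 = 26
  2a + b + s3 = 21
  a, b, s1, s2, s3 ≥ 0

(0, 0), (10.5, 0), (9, 3), (0, 12)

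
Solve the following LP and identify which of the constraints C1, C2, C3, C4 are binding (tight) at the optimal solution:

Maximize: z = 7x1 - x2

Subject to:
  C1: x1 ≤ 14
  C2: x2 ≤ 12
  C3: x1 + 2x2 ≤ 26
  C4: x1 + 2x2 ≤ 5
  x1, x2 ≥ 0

At x1 = 5, x2 = 0, compute slack b - a·x for each constraint:
  C1: 14 − 5 = 9  (slack)
  C2: 12 − 0 = 12  (slack)
  C3: 26 − 5 = 21  (slack)
  C4: 5 − 5 = 0  (binding)

Optimal: x1 = 5, x2 = 0
Binding: C4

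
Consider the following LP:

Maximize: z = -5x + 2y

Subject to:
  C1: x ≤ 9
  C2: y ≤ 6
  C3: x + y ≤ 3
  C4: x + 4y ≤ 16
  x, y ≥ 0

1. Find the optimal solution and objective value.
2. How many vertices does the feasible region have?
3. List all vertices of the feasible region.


1. x = 0, y = 3, z = 6
2. 3
3. (0, 0), (3, 0), (0, 3)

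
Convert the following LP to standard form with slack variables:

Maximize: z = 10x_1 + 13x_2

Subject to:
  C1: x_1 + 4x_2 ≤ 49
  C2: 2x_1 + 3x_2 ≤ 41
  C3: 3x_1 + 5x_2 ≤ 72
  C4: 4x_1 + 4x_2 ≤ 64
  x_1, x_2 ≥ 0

max z = 10x_1 + 13x_2

s.t.
  x_1 + 4x_2 + s1 = 49
  2x_1 + 3x_2 + s2 = 41
  3x_1 + 5x_2 + s3 = 72
  4x_1 + 4x_2 + s4 = 64
  x_1, x_2, s1, s2, s3, s4 ≥ 0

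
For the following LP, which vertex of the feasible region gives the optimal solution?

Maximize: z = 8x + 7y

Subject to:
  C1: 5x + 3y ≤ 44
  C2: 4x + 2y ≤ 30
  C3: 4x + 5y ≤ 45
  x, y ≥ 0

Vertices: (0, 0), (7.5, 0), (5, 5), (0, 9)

Evaluate the objective at each vertex of the feasible region:
  z(0, 0) = 0
  z(7.5, 0) = 60
  z(5, 5) = 75  ←
  z(0, 9) = 63
The maximum is at x = 5, y = 5.

(5, 5)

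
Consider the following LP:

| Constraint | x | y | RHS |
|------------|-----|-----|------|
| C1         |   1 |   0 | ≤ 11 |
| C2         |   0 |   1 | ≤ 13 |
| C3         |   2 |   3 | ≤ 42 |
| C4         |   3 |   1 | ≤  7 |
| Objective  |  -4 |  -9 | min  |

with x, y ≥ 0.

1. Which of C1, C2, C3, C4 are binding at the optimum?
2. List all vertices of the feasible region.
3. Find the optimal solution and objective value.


1. C4
2. (0, 0), (2.333, 0), (0, 7)
3. x = 0, y = 7, z = -63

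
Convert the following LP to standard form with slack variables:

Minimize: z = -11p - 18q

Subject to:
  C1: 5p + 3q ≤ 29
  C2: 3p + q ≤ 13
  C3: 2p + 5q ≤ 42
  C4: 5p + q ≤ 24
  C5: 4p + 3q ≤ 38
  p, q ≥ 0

min z = -11p - 18q

s.t.
  5p + 3q + s1 = 29
  3p + q + s2 = 13
  2p + 5q + s3 = 42
  5p + q + s4 = 24
  4p + 3q + s5 = 38
  p, q, s1, s2, s3, s4, s5 ≥ 0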